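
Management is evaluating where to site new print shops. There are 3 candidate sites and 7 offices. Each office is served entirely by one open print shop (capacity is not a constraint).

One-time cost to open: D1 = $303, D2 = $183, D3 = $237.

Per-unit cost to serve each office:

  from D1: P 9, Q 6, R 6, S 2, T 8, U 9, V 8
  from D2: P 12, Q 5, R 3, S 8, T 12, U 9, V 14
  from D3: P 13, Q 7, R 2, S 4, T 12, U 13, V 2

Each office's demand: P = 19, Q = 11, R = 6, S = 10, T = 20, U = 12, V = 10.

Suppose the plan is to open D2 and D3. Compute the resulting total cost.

Total cost: 1123

Each office is assigned to its cheapest site among the open ones.
{D2, D3}: P→D2 12·19=228, Q→D2 5·11=55, R→D3 2·6=12, S→D3 4·10=40, T→D2 12·20=240, U→D2 9·12=108, V→D3 2·10=20. Service 703; fixed 420; total 1123.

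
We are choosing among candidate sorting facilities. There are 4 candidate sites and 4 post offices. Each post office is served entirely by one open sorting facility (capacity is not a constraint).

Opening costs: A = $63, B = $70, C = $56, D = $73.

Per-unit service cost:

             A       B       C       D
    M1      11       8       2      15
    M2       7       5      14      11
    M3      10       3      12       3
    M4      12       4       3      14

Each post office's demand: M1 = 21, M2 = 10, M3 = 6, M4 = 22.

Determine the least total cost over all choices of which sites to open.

Minimum total cost: 302

For any fixed open set, each post office goes to its cheapest open site; total = fixed + service.
{B, C}: M1→C 2·21=42, M2→B 5·10=50, M3→B 3·6=18, M4→C 3·22=66. Service 176; fixed 126; total 302.
{A, C}: M1→C 2·21=42, M2→A 7·10=70, M3→A 10·6=60, M4→C 3·22=66. Service 238; fixed 119; total 357.
{A, B, C}: service 176 + fixed 189 = 365
{A, B, C, D}: M1→C 2·21=42, M2→B 5·10=50, M3→B 3·6=18, M4→C 3·22=66. Service 176; fixed 262; total 438.
(All 15 nonempty subsets were checked; B and C is lowest.)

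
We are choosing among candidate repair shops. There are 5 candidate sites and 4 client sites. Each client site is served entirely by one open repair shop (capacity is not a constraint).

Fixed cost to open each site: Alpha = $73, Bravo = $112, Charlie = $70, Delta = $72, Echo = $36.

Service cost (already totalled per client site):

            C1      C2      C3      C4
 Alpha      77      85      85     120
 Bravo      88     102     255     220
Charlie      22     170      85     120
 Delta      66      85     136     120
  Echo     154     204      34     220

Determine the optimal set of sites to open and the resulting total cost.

Open Delta and Echo; minimum total cost 413.

For any fixed open set, each client site goes to its cheapest open site; total = fixed + service.
{Delta, Echo}: C1→Delta 66, C2→Delta 85, C3→Echo 34, C4→Delta 120. Service 305; fixed 108; total 413.
{Alpha, Echo}: service 316 + fixed 109 = 425
{Charlie, Delta, Echo}: service 261 + fixed 178 = 439
{Alpha, Bravo, Charlie, Delta, Echo}: service 261 + fixed 363 = 624
No other subset beats 413.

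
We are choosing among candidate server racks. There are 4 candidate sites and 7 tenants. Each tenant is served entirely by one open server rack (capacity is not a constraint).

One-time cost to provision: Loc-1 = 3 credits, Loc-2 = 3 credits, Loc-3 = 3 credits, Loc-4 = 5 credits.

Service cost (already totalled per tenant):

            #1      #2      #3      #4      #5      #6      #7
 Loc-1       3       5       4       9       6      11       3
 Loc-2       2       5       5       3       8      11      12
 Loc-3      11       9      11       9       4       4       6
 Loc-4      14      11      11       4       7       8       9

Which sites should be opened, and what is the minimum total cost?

Open Loc-1, Loc-2 and Loc-3; minimum total cost 34.

For any fixed open set, each tenant goes to its cheapest open site; total = fixed + service.
{Loc-1, Loc-2, Loc-3}: #1→Loc-2 2, #2→Loc-1 5, #3→Loc-1 4, #4→Loc-2 3, #5→Loc-3 4, #6→Loc-3 4, #7→Loc-1 3. Service 25; fixed 9; total 34.
{Loc-2, Loc-3}: service 29 + fixed 6 = 35
{Loc-1, Loc-3}: service 32 + fixed 6 = 38
{Loc-1, Loc-2, Loc-3, Loc-4}: service 25 + fixed 14 = 39
No other subset beats 34.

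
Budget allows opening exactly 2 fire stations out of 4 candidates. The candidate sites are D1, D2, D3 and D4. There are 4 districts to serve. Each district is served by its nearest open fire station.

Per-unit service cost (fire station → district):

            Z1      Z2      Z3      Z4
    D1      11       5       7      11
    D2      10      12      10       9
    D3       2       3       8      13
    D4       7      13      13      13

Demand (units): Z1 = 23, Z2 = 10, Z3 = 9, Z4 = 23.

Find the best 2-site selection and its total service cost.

With exactly 2 open, each district uses its cheapest among the chosen.
{D2, D3}: Z1→D3 2·23=46, Z2→D3 3·10=30, Z3→D3 8·9=72, Z4→D2 9·23=207. Service cost 355.
{D1, D3}: service cost 392
{D3, D4}: service cost 447
Among all 6 size-2 choices, {D2, D3} is lowest.

Choose D2 and D3; total service cost 355.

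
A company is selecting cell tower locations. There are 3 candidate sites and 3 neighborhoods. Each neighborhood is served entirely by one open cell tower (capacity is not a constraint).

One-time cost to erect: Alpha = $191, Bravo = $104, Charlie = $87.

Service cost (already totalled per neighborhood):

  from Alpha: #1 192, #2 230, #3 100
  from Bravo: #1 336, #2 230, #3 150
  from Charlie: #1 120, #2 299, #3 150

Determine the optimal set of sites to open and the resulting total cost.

Open Charlie only; minimum total cost 656.

For any fixed open set, each neighborhood goes to its cheapest open site; total = fixed + service.
{Charlie}: #1→Charlie 120, #2→Charlie 299, #3→Charlie 150. Service 569; fixed 87; total 656.
{Bravo, Charlie}: service 500 + fixed 191 = 691
{Alpha}: #1→Alpha 192, #2→Alpha 230, #3→Alpha 100. Service 522; fixed 191; total 713.
{Alpha, Bravo, Charlie}: service 450 + fixed 382 = 832
(All 7 nonempty subsets were checked; Charlie only is lowest.)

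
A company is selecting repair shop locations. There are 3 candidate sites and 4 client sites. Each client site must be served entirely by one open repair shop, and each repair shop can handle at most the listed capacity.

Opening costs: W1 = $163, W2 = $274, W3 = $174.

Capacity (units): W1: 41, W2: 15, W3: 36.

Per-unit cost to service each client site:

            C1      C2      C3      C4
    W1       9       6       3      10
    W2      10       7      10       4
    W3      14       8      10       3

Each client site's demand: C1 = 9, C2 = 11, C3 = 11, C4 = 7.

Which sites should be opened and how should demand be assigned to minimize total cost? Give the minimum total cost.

Minimum total cost: 413

Open {W1}: C1→W1 9·9=81, C2→W1 6·11=66, C3→W1 3·11=33, C4→W1 10·7=70.
Loads: W1 carries 38/41. Service 250; fixed 163; total 413.
Next best feasible plan costs 538.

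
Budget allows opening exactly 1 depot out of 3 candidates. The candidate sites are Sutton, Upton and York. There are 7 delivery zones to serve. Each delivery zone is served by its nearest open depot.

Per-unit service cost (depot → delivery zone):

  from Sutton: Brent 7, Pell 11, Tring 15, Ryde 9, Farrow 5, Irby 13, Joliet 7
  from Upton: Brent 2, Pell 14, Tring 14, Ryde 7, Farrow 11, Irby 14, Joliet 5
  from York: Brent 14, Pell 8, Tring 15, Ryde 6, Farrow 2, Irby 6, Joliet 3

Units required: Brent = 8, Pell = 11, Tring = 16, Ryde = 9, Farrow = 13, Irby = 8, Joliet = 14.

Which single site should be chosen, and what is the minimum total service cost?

With exactly 1 open, each delivery zone uses its cheapest among the chosen.
{York}: Brent→York 14·8=112, Pell→York 8·11=88, Tring→York 15·16=240, Ryde→York 6·9=54, Farrow→York 2·13=26, Irby→York 6·8=48, Joliet→York 3·14=42. Service cost 610.
{Sutton}: service cost 765
{Upton}: service cost 782
Among all 3 size-1 choices, {York} is lowest.

Choose York only; total service cost 610.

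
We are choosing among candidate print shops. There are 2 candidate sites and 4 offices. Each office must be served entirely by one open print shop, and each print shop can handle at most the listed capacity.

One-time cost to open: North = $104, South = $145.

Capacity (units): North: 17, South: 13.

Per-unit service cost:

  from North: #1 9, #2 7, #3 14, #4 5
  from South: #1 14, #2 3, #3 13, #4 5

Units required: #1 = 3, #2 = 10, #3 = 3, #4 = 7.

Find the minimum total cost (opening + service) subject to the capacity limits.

Minimum total cost: 380

Open {North, South}: #1→North 9·3=27, #2→South 3·10=30, #3→South 13·3=39, #4→North 5·7=35.
Loads: North carries 10/17, South carries 13/13. Service 131; fixed 249; total 380.
Next best feasible plan costs 383.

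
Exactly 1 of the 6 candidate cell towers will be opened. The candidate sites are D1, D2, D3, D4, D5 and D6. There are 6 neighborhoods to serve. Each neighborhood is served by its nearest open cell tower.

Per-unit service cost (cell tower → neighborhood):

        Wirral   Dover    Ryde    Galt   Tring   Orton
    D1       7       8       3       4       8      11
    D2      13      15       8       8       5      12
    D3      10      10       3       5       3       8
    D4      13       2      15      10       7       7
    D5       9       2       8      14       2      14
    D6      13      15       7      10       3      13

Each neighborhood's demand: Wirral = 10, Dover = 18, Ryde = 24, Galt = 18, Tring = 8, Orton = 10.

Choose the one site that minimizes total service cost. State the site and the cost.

With exactly 1 open, each neighborhood uses its cheapest among the chosen.
{D1}: Wirral→D1 7·10=70, Dover→D1 8·18=144, Ryde→D1 3·24=72, Galt→D1 4·18=72, Tring→D1 8·8=64, Orton→D1 11·10=110. Service cost 532.
{D3}: service cost 546
{D5}: service cost 726
Among all 6 size-1 choices, {D1} is lowest.

Choose D1 only; total service cost 532.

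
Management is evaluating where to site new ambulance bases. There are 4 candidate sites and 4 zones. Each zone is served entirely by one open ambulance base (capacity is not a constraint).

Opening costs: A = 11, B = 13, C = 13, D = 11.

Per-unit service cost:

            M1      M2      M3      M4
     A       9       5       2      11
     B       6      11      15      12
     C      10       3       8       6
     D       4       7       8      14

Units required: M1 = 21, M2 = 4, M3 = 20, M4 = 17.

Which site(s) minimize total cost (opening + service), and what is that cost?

For any fixed open set, each zone goes to its cheapest open site; total = fixed + service.
{A, C, D}: M1→D 4·21=84, M2→C 3·4=12, M3→A 2·20=40, M4→C 6·17=102. Service 238; fixed 35; total 273.
{A, B, C, D}: service 238 + fixed 48 = 286
{A, B, C}: M1→B 6·21=126, M2→C 3·4=12, M3→A 2·20=40, M4→C 6·17=102. Service 280; fixed 37; total 317.
{A}: M1→A 9·21=189, M2→A 5·4=20, M3→A 2·20=40, M4→A 11·17=187. Service 436; fixed 11; total 447.
No other subset beats 273.

Open A, C and D; minimum total cost 273.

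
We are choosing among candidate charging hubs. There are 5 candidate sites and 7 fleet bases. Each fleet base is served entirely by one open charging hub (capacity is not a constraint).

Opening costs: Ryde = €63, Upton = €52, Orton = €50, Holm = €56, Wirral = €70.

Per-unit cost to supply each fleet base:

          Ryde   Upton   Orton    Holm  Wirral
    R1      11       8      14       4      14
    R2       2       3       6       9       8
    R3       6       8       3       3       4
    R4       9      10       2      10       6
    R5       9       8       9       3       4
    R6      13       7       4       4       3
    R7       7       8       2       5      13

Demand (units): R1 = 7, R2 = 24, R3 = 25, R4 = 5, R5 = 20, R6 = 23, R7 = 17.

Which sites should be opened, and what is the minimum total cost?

Open Ryde, Orton and Holm; minimum total cost 516.

For any fixed open set, each fleet base goes to its cheapest open site; total = fixed + service.
{Ryde, Orton, Holm}: R1→Holm 4·7=28, R2→Ryde 2·24=48, R3→Orton 3·25=75, R4→Orton 2·5=10, R5→Holm 3·20=60, R6→Orton 4·23=92, R7→Orton 2·17=34. Service 347; fixed 169; total 516.
{Upton, Orton, Holm}: R1→Holm 4·7=28, R2→Upton 3·24=72, R3→Orton 3·25=75, R4→Orton 2·5=10, R5→Holm 3·20=60, R6→Orton 4·23=92, R7→Orton 2·17=34. Service 371; fixed 158; total 529.
{Orton, Holm}: R1→Holm 4·7=28, R2→Orton 6·24=144, R3→Orton 3·25=75, R4→Orton 2·5=10, R5→Holm 3·20=60, R6→Orton 4·23=92, R7→Orton 2·17=34. Service 443; fixed 106; total 549.
{Ryde, Upton, Orton, Holm, Wirral}: service 324 + fixed 291 = 615
No other subset beats 516.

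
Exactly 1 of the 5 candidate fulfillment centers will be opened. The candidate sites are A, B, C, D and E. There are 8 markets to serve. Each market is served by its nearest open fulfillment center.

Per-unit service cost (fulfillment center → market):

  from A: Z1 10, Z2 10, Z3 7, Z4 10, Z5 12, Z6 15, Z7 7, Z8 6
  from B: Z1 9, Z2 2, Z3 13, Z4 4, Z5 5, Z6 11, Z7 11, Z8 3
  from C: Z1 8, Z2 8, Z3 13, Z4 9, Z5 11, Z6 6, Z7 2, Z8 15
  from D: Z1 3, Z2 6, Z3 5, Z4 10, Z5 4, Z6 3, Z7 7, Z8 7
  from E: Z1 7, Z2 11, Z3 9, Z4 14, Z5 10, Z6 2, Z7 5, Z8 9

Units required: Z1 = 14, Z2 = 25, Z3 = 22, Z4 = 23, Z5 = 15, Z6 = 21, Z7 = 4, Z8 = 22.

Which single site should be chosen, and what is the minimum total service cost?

Choose D only; total service cost 837.

With exactly 1 open, each market uses its cheapest among the chosen.
{D}: Z1→D 3·14=42, Z2→D 6·25=150, Z3→D 5·22=110, Z4→D 10·23=230, Z5→D 4·15=60, Z6→D 3·21=63, Z7→D 7·4=28, Z8→D 7·22=154. Service cost 837.
{B}: service cost 970
{E}: service cost 1303
Among all 5 size-1 choices, {D} is lowest.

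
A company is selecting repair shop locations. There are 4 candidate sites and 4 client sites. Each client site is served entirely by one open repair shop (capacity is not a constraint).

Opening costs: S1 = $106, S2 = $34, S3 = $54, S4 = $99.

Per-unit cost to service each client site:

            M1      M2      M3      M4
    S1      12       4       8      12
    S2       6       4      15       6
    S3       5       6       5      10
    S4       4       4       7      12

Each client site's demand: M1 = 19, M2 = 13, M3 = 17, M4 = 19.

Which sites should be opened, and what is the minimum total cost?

For any fixed open set, each client site goes to its cheapest open site; total = fixed + service.
{S2, S3}: M1→S3 5·19=95, M2→S2 4·13=52, M3→S3 5·17=85, M4→S2 6·19=114. Service 346; fixed 88; total 434.
{S2, S4}: M1→S4 4·19=76, M2→S2 4·13=52, M3→S4 7·17=119, M4→S2 6·19=114. Service 361; fixed 133; total 494.
{S3}: service 448 + fixed 54 = 502
{S1, S2, S3, S4}: service 327 + fixed 293 = 620
No other subset beats 434.

Open S2 and S3; minimum total cost 434.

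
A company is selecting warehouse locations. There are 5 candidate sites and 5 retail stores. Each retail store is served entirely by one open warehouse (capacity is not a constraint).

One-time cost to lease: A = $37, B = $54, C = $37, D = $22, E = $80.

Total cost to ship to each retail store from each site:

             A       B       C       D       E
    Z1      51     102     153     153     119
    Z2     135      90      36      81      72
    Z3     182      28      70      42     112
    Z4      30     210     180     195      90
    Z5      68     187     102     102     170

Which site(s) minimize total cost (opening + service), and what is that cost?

For any fixed open set, each retail store goes to its cheapest open site; total = fixed + service.
{A, C, D}: Z1→A 51, Z2→C 36, Z3→D 42, Z4→A 30, Z5→A 68. Service 227; fixed 96; total 323.
{A, C}: service 255 + fixed 74 = 329
{A, D}: service 272 + fixed 59 = 331
{A, B, C, D, E}: service 213 + fixed 230 = 443
No other subset beats 323.

Open A, C and D; minimum total cost 323.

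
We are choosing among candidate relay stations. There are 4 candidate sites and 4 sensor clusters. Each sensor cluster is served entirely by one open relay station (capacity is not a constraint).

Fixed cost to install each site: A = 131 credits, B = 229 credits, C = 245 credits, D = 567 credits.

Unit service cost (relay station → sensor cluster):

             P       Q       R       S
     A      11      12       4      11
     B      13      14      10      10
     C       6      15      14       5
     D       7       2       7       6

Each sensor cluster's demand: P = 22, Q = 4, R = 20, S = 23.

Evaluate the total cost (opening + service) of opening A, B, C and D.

Each sensor cluster is assigned to its cheapest site among the open ones.
{A, B, C, D}: P→C 6·22=132, Q→D 2·4=8, R→A 4·20=80, S→C 5·23=115. Service 335; fixed 1172; total 1507.

Total cost: 1507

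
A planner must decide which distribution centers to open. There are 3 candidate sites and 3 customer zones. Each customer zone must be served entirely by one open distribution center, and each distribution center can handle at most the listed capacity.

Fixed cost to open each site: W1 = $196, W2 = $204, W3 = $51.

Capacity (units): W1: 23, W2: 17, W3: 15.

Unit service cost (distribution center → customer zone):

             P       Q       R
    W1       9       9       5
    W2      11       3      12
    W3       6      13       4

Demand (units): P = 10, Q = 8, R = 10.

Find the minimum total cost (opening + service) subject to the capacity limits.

Open {W1, W3}: P→W3 6·10=60, Q→W1 9·8=72, R→W1 5·10=50.
Loads: W1 carries 18/23, W3 carries 10/15. Service 182; fixed 247; total 429.
Next best feasible plan costs 449.

Minimum total cost: 429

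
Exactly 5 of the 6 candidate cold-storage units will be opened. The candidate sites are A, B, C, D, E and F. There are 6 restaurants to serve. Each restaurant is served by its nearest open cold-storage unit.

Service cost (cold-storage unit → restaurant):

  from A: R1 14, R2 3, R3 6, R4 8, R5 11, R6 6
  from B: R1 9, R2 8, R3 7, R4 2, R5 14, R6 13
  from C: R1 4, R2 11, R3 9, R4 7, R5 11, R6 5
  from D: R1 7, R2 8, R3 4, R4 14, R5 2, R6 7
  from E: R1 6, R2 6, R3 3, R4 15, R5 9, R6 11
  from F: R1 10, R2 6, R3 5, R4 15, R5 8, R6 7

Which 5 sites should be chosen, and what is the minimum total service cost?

With exactly 5 open, each restaurant uses its cheapest among the chosen.
{A, B, C, D, E}: R1→C 4, R2→A 3, R3→E 3, R4→B 2, R5→D 2, R6→C 5. Service cost 19.
{A, B, C, D, F}: service cost 20
{A, B, D, E, F}: service cost 22
Among all 6 size-5 choices, {A, B, C, D, E} is lowest.

Choose A, B, C, D and E; total service cost 19.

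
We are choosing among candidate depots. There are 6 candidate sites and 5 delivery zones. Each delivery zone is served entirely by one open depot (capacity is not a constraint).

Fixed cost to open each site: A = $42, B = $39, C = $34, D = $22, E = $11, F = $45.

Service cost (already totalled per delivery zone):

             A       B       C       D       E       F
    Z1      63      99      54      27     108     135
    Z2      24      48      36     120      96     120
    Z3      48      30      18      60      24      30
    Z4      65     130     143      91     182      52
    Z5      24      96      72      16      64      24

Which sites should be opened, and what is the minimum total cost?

For any fixed open set, each delivery zone goes to its cheapest open site; total = fixed + service.
{A, D, E}: Z1→D 27, Z2→A 24, Z3→E 24, Z4→A 65, Z5→D 16. Service 156; fixed 75; total 231.
{A, D}: service 180 + fixed 64 = 244
{C, D}: Z1→D 27, Z2→C 36, Z3→C 18, Z4→D 91, Z5→D 16. Service 188; fixed 56; total 244.
{A, B, C, D, E, F}: service 137 + fixed 193 = 330
No other subset beats 231.

Open A, D and E; minimum total cost 231.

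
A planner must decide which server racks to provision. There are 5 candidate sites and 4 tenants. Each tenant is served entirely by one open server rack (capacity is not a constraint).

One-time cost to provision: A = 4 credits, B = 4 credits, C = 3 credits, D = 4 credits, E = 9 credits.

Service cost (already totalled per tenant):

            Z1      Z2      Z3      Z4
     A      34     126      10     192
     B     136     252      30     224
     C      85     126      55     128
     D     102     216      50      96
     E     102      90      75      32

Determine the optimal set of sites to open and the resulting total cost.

For any fixed open set, each tenant goes to its cheapest open site; total = fixed + service.
{A, E}: Z1→A 34, Z2→E 90, Z3→A 10, Z4→E 32. Service 166; fixed 13; total 179.
{A, C, E}: Z1→A 34, Z2→E 90, Z3→A 10, Z4→E 32. Service 166; fixed 16; total 182.
{A, B, E}: Z1→A 34, Z2→E 90, Z3→A 10, Z4→E 32. Service 166; fixed 17; total 183.
{A, B, C, D, E}: service 166 + fixed 24 = 190
No other subset beats 179.

Open A and E; minimum total cost 179.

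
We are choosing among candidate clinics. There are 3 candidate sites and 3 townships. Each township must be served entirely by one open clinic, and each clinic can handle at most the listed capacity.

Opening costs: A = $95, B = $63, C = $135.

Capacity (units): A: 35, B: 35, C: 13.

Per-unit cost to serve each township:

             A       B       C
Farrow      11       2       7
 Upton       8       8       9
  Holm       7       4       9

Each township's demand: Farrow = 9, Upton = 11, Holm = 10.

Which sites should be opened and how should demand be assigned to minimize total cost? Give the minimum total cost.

Open {B}: Farrow→B 2·9=18, Upton→B 8·11=88, Holm→B 4·10=40.
Loads: B carries 30/35. Service 146; fixed 63; total 209.
Next best feasible plan costs 304.

Minimum total cost: 209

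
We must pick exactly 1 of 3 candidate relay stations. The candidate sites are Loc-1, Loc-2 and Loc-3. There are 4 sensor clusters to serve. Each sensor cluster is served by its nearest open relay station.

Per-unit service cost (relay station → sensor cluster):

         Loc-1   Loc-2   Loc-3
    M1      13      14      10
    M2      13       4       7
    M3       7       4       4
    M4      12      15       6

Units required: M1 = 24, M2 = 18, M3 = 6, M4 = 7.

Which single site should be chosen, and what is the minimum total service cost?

Choose Loc-3 only; total service cost 432.

With exactly 1 open, each sensor cluster uses its cheapest among the chosen.
{Loc-3}: M1→Loc-3 10·24=240, M2→Loc-3 7·18=126, M3→Loc-3 4·6=24, M4→Loc-3 6·7=42. Service cost 432.
{Loc-2}: service cost 537
{Loc-1}: service cost 672
Among all 3 size-1 choices, {Loc-3} is lowest.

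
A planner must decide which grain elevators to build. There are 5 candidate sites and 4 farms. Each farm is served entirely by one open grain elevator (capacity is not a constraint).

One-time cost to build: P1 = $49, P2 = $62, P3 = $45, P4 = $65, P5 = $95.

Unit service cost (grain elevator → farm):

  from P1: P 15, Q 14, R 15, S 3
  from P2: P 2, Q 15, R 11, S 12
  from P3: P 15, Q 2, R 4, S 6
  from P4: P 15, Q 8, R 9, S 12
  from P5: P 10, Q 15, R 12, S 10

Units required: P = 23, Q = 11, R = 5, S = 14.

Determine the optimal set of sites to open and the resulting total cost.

Open P2 and P3; minimum total cost 279.

For any fixed open set, each farm goes to its cheapest open site; total = fixed + service.
{P2, P3}: P→P2 2·23=46, Q→P3 2·11=22, R→P3 4·5=20, S→P3 6·14=84. Service 172; fixed 107; total 279.
{P1, P2, P3}: service 130 + fixed 156 = 286
{P2, P3, P4}: service 172 + fixed 172 = 344
{P1, P2, P3, P4, P5}: service 130 + fixed 316 = 446
No other subset beats 279.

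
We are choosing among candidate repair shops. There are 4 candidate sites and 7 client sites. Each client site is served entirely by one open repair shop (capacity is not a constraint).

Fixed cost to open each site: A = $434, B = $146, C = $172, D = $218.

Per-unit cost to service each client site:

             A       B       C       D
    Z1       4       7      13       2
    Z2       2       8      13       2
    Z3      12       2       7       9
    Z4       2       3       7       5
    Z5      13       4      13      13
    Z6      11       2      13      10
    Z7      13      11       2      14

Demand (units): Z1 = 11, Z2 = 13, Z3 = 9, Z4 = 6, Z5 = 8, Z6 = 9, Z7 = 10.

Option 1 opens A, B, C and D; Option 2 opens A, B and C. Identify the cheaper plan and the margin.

Option 2 is cheaper by 196.

Option 1: {A, B, C, D}: Z1→D 2·11=22, Z2→A 2·13=26, Z3→B 2·9=18, Z4→A 2·6=12, Z5→B 4·8=32, Z6→B 2·9=18, Z7→C 2·10=20. Service 148; fixed 970; total 1118.
Option 2: {A, B, C}: Z1→A 4·11=44, Z2→A 2·13=26, Z3→B 2·9=18, Z4→A 2·6=12, Z5→B 4·8=32, Z6→B 2·9=18, Z7→C 2·10=20. Service 170; fixed 752; total 922.
Difference: |1118 − 922| = 196.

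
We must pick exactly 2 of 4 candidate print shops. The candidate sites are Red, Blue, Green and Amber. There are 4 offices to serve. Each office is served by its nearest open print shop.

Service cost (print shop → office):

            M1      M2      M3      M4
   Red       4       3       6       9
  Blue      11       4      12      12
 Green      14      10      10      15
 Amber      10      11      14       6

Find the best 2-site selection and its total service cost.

Choose Red and Amber; total service cost 19.

With exactly 2 open, each office uses its cheapest among the chosen.
{Red, Amber}: M1→Red 4, M2→Red 3, M3→Red 6, M4→Amber 6. Service cost 19.
{Red, Blue}: service cost 22
{Red, Green}: service cost 22
Among all 6 size-2 choices, {Red, Amber} is lowest.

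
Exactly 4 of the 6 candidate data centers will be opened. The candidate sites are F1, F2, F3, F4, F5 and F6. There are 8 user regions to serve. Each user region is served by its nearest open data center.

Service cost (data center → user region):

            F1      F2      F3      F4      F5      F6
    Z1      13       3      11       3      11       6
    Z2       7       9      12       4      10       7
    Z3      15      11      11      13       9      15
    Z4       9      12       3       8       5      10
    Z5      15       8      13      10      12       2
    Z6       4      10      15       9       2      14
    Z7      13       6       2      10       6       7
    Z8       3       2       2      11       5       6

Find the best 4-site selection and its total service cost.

With exactly 4 open, each user region uses its cheapest among the chosen.
{F3, F4, F5, F6}: Z1→F4 3, Z2→F4 4, Z3→F5 9, Z4→F3 3, Z5→F6 2, Z6→F5 2, Z7→F3 2, Z8→F3 2. Service cost 27.
{F2, F3, F5, F6}: service cost 30
{F1, F3, F4, F6}: service cost 31
Among all 15 size-4 choices, {F3, F4, F5, F6} is lowest.

Choose F3, F4, F5 and F6; total service cost 27.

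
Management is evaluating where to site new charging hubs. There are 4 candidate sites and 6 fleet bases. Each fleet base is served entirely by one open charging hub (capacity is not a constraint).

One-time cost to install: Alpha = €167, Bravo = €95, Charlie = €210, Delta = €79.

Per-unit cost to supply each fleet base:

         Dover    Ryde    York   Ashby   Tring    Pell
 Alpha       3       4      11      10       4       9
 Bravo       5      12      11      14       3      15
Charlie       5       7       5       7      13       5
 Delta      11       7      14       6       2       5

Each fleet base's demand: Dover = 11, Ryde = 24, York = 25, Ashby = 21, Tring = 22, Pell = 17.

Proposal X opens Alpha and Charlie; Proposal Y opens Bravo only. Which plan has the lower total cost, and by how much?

Proposal X is cheaper by 377.

Proposal X: {Alpha, Charlie}: Dover→Alpha 3·11=33, Ryde→Alpha 4·24=96, York→Charlie 5·25=125, Ashby→Charlie 7·21=147, Tring→Alpha 4·22=88, Pell→Charlie 5·17=85. Service 574; fixed 377; total 951.
Proposal Y: {Bravo}: Dover→Bravo 5·11=55, Ryde→Bravo 12·24=288, York→Bravo 11·25=275, Ashby→Bravo 14·21=294, Tring→Bravo 3·22=66, Pell→Bravo 15·17=255. Service 1233; fixed 95; total 1328.
Difference: |951 − 1328| = 377.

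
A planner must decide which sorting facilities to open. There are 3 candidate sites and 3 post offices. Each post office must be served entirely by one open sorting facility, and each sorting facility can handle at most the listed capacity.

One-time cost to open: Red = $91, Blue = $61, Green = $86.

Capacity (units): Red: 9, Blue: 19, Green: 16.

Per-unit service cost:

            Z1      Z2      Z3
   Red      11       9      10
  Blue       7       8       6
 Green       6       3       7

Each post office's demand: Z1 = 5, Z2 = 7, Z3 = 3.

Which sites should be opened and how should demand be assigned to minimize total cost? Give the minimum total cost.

Minimum total cost: 158

Open {Green}: Z1→Green 6·5=30, Z2→Green 3·7=21, Z3→Green 7·3=21.
Loads: Green carries 15/16. Service 72; fixed 86; total 158.
Next best feasible plan costs 170.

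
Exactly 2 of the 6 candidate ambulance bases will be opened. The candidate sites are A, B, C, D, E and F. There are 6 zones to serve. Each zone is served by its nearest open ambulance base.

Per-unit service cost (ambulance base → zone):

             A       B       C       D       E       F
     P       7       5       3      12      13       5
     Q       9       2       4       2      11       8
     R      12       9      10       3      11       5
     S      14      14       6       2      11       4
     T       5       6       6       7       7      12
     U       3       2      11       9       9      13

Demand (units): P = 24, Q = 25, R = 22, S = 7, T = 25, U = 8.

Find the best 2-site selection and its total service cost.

Choose B and D; total service cost 416.

With exactly 2 open, each zone uses its cheapest among the chosen.
{B, D}: P→B 5·24=120, Q→B 2·25=50, R→D 3·22=66, S→D 2·7=14, T→B 6·25=150, U→B 2·8=16. Service cost 416.
{C, D}: service cost 424
{A, D}: service cost 447
Among all 15 size-2 choices, {B, D} is lowest.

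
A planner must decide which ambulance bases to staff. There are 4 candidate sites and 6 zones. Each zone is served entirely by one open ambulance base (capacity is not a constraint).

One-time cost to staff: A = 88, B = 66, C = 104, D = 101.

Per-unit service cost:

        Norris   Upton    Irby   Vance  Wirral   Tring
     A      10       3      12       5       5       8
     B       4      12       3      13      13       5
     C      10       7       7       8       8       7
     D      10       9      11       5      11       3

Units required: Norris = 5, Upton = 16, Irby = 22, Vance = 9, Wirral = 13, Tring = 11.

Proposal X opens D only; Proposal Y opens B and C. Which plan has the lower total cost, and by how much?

Proposal Y is cheaper by 159.

Proposal X: {D}: Norris→D 10·5=50, Upton→D 9·16=144, Irby→D 11·22=242, Vance→D 5·9=45, Wirral→D 11·13=143, Tring→D 3·11=33. Service 657; fixed 101; total 758.
Proposal Y: {B, C}: Norris→B 4·5=20, Upton→C 7·16=112, Irby→B 3·22=66, Vance→C 8·9=72, Wirral→C 8·13=104, Tring→B 5·11=55. Service 429; fixed 170; total 599.
Difference: |758 − 599| = 159.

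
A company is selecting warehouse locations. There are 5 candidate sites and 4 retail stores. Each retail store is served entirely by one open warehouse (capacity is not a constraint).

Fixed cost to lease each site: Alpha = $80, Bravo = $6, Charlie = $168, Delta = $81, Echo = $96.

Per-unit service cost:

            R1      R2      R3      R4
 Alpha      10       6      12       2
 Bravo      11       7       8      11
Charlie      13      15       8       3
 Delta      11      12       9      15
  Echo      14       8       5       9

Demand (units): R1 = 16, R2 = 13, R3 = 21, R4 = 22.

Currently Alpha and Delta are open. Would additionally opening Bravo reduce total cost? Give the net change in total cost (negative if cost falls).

Yes — net change −15 (cost falls by 15).

Current service cost with {Alpha, Delta}: 471.
Adding Bravo: each retail store re-picks its cheapest; new service cost 450, saving 21.
Extra fixed cost: 6. Net change = 6 − 21 = -15.
(Totals: 632 → 617.)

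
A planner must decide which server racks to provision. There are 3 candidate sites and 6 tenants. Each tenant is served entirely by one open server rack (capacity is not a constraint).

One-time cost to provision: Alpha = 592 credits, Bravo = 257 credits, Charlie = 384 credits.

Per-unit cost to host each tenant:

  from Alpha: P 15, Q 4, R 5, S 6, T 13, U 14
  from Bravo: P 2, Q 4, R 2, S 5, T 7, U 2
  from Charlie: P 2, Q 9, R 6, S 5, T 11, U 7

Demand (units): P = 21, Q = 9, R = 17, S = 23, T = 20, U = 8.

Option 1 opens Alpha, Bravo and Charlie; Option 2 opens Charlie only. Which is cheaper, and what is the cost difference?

Option 2 is cheaper by 616.

Option 1: {Alpha, Bravo, Charlie}: P→Bravo 2·21=42, Q→Alpha 4·9=36, R→Bravo 2·17=34, S→Bravo 5·23=115, T→Bravo 7·20=140, U→Bravo 2·8=16. Service 383; fixed 1233; total 1616.
Option 2: {Charlie}: P→Charlie 2·21=42, Q→Charlie 9·9=81, R→Charlie 6·17=102, S→Charlie 5·23=115, T→Charlie 11·20=220, U→Charlie 7·8=56. Service 616; fixed 384; total 1000.
Difference: |1616 − 1000| = 616.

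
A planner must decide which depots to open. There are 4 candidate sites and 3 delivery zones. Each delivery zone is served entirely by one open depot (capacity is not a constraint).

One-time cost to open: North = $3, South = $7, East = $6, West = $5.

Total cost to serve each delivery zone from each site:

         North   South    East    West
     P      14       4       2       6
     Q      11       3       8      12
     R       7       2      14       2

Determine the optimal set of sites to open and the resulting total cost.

Open South only; minimum total cost 16.

For any fixed open set, each delivery zone goes to its cheapest open site; total = fixed + service.
{South}: P→South 4, Q→South 3, R→South 2. Service 9; fixed 7; total 16.
{North, South}: P→South 4, Q→South 3, R→South 2. Service 9; fixed 10; total 19.
{South, East}: P→East 2, Q→South 3, R→South 2. Service 7; fixed 13; total 20.
{North, South, East, West}: service 7 + fixed 21 = 28
No other subset beats 16.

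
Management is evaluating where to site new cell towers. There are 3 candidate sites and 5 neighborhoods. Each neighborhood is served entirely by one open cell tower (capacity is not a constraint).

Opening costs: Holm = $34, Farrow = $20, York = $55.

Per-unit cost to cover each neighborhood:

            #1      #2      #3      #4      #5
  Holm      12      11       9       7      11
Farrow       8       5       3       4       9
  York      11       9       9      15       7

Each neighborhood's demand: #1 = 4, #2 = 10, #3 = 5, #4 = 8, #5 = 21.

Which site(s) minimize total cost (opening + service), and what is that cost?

For any fixed open set, each neighborhood goes to its cheapest open site; total = fixed + service.
{Farrow}: #1→Farrow 8·4=32, #2→Farrow 5·10=50, #3→Farrow 3·5=15, #4→Farrow 4·8=32, #5→Farrow 9·21=189. Service 318; fixed 20; total 338.
{Farrow, York}: #1→Farrow 8·4=32, #2→Farrow 5·10=50, #3→Farrow 3·5=15, #4→Farrow 4·8=32, #5→York 7·21=147. Service 276; fixed 75; total 351.
{Holm, Farrow}: service 318 + fixed 54 = 372
{Holm, Farrow, York}: service 276 + fixed 109 = 385
(All 7 nonempty subsets were checked; Farrow only is lowest.)

Open Farrow only; minimum total cost 338.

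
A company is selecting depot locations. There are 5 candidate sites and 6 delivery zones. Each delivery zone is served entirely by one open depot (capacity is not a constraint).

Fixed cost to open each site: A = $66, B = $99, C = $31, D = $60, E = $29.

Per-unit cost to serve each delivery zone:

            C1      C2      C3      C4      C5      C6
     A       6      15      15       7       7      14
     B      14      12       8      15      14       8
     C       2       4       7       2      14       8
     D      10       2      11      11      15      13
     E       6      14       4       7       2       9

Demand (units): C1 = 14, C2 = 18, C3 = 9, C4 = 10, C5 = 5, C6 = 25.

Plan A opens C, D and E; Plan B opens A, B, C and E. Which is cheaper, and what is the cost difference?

Plan A: {C, D, E}: C1→C 2·14=28, C2→D 2·18=36, C3→E 4·9=36, C4→C 2·10=20, C5→E 2·5=10, C6→C 8·25=200. Service 330; fixed 120; total 450.
Plan B: {A, B, C, E}: C1→C 2·14=28, C2→C 4·18=72, C3→E 4·9=36, C4→C 2·10=20, C5→E 2·5=10, C6→B 8·25=200. Service 366; fixed 225; total 591.
Difference: |450 − 591| = 141.

Plan A is cheaper by 141.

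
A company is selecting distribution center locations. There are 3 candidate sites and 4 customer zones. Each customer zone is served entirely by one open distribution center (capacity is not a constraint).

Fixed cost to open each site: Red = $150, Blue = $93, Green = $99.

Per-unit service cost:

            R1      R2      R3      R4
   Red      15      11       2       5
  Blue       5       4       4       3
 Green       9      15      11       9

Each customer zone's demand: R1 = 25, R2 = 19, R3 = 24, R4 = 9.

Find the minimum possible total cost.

For any fixed open set, each customer zone goes to its cheapest open site; total = fixed + service.
{Blue}: R1→Blue 5·25=125, R2→Blue 4·19=76, R3→Blue 4·24=96, R4→Blue 3·9=27. Service 324; fixed 93; total 417.
{Blue, Green}: service 324 + fixed 192 = 516
{Red, Blue}: service 276 + fixed 243 = 519
{Red, Blue, Green}: service 276 + fixed 342 = 618
(All 7 nonempty subsets were checked; Blue only is lowest.)

Minimum total cost: 417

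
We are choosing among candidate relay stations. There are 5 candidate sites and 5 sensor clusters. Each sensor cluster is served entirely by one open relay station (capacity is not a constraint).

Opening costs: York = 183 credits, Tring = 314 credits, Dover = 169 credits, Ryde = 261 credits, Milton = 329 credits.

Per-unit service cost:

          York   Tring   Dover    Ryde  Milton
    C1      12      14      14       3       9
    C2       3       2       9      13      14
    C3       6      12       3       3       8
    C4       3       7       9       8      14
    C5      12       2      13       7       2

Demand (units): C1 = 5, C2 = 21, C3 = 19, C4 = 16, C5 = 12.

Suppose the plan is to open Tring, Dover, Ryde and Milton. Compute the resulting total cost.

Total cost: 1323

Each sensor cluster is assigned to its cheapest site among the open ones.
{Tring, Dover, Ryde, Milton}: C1→Ryde 3·5=15, C2→Tring 2·21=42, C3→Dover 3·19=57, C4→Tring 7·16=112, C5→Tring 2·12=24. Service 250; fixed 1073; total 1323.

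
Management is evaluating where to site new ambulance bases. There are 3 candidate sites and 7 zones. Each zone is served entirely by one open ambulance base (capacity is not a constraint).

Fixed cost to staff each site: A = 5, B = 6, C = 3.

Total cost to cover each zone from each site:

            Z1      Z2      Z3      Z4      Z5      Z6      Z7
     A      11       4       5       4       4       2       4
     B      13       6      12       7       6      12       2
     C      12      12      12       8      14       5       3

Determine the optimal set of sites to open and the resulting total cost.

For any fixed open set, each zone goes to its cheapest open site; total = fixed + service.
{A}: Z1→A 11, Z2→A 4, Z3→A 5, Z4→A 4, Z5→A 4, Z6→A 2, Z7→A 4. Service 34; fixed 5; total 39.
{A, C}: service 33 + fixed 8 = 41
{A, B}: service 32 + fixed 11 = 43
{A, B, C}: service 32 + fixed 14 = 46
(All 7 nonempty subsets were checked; A only is lowest.)

Open A only; minimum total cost 39.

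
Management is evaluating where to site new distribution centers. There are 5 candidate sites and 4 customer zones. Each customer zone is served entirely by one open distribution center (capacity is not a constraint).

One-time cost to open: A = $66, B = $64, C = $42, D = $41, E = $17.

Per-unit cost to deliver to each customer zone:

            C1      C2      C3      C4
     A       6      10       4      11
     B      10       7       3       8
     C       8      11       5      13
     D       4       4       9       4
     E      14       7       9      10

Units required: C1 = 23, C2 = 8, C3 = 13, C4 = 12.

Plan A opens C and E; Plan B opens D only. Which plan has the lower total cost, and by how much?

Plan A: {C, E}: C1→C 8·23=184, C2→E 7·8=56, C3→C 5·13=65, C4→E 10·12=120. Service 425; fixed 59; total 484.
Plan B: {D}: C1→D 4·23=92, C2→D 4·8=32, C3→D 9·13=117, C4→D 4·12=48. Service 289; fixed 41; total 330.
Difference: |484 − 330| = 154.

Plan B is cheaper by 154.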